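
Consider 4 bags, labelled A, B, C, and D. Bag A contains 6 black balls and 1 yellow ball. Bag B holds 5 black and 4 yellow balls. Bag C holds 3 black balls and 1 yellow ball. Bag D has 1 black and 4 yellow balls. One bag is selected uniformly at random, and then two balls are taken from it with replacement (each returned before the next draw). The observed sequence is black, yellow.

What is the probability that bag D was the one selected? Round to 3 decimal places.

0.223

Under each hypothesis, the probability of the observed sequence is: P(data | bag A) = (6/7)(1/7) = 0.12245; P(data | bag B) = (5/9)(4/9) = 0.24691; P(data | bag C) = (3/4)(1/4) = 0.1875; P(data | bag D) = (1/5)(4/5) = 0.16.
Weighting by the prior gives 1/4 · 0.12245 = 0.030612, 1/4 · 0.24691 = 0.061728, 1/4 · 0.1875 = 0.046875, 1/4 · 0.16 = 0.04; summing to 0.17922.
So P(bag D | data) = (0.04) / (0.17922) = 0.22319.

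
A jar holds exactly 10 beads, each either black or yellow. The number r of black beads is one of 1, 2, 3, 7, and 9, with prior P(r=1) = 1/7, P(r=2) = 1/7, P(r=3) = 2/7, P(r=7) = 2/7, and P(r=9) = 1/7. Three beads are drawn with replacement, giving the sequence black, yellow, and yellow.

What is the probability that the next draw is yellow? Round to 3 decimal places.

0.658

Compute the likelihood of the observed sequence for each case: P(data | r = 1) = (1/10)(9/10)(9/10) = 0.081; P(data | r = 2) = (2/10)(8/10)(8/10) = 0.128; P(data | r = 3) = (3/10)(7/10)(7/10) = 0.147; P(data | r = 7) = (7/10)(3/10)(3/10) = 0.063; P(data | r = 9) = (9/10)(1/10)(1/10) = 0.009.
The prior-weighted likelihoods are 1/7 · 0.081 = 0.011571, 1/7 · 0.128 = 0.018286, 2/7 · 0.147 = 0.042, 2/7 · 0.063 = 0.018, 1/7 · 0.009 = 0.0012857; summing to 0.091143.
Normalising, the posterior is P(r = 1 | data) = 0.12696, P(r = 2 | data) = 0.20063, P(r = 3 | data) = 0.46082, P(r = 7 | data) = 0.19749, P(r = 9 | data) = 0.014107.
So P(yellow next | data) = Σ P(yellow next | H) P(H | data) = (9/10)(0.12696) + (4/5)(0.20063) + (7/10)(0.46082) + (3/10)(0.19749) + (1/10)(0.014107) = 0.65799.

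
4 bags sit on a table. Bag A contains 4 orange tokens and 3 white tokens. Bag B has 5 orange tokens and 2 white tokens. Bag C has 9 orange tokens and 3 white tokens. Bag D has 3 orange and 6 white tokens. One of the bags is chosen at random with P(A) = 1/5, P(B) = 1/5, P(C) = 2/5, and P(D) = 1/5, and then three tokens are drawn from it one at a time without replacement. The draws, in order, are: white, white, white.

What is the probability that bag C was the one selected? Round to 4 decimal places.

Under each hypothesis, the probability of the observed sequence is: P(data | bag A) = (3/7)(2/6)(1/5) = 0.028571; P(data | bag B) = (2/7)(1/6)(0/5) = 0; P(data | bag C) = (3/12)(2/11)(1/10) = 0.0045455; P(data | bag D) = (6/9)(5/8)(4/7) = 0.2381.
Multiplying each by its prior: 1/5 · 0.028571 = 0.0057143, 1/5 · 0 = 0, 2/5 · 0.0045455 = 0.0018182, 1/5 · 0.2381 = 0.047619; these sum to 0.055152.
So P(bag C | data) = (0.0018182) / (0.055152) = 0.032967.

0.0330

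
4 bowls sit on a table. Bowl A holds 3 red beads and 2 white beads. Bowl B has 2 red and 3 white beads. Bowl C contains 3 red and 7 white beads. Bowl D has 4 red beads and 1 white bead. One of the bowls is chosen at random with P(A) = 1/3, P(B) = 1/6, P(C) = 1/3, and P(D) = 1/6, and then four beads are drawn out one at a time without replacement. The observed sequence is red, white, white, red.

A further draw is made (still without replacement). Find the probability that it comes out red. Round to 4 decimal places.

The likelihood of the observed sequence under each hypothesis: P(data | bowl A) = (3/5)(2/4)(1/3)(2/2) = 1/10; P(data | bowl B) = (2/5)(3/4)(2/3)(1/2) = 1/10; P(data | bowl C) = (3/10)(7/9)(6/8)(2/7) = 1/20; P(data | bowl D) = (4/5)(1/4)(0/3) = 0.
The prior-weighted likelihoods are 1/3 · 1/10 = 1/30, 1/6 · 1/10 = 1/60, 1/3 · 1/20 = 1/60, 1/6 · 0 = 0; summing to 1/15.
The posterior is then P(bowl A | data) = 1/2, P(bowl B | data) = 1/4, P(bowl C | data) = 1/4, P(bowl D | data) = 0.
Averaging over the posterior, P(red next | data) = (1)(1/2) + (0)(1/4) + (1/6)(1/4) = 13/24.

0.5417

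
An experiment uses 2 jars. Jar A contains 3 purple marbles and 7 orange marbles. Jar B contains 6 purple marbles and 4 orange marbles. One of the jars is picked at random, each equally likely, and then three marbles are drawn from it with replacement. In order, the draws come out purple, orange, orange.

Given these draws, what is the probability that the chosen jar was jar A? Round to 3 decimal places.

For each hypothesis, P(data | H) works out to: P(data | jar A) = (3/10)(7/10)(7/10) = 0.147; P(data | jar B) = (6/10)(4/10)(4/10) = 0.096.
Multiplying each by its prior: 1/2 · 0.147 = 0.0735, 1/2 · 0.096 = 0.048; with total 0.1215.
By Bayes' rule, P(jar A | data) = (0.0735) / (0.1215) = 0.60494.

0.605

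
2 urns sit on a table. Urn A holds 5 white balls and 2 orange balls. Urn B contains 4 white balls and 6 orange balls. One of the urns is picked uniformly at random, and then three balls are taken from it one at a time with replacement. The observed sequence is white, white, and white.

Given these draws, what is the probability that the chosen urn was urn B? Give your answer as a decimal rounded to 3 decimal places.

For each hypothesis, P(data | H) works out to: P(data | urn A) = (5/7)(5/7)(5/7) = 0.36443; P(data | urn B) = (4/10)(4/10)(4/10) = 0.064.
The prior-weighted likelihoods are 1/2 · 0.36443 = 0.18222, 1/2 · 0.064 = 0.032; summing to 0.21422.
Hence P(urn B | data) = (0.032) / (0.21422) = 0.14938.

0.149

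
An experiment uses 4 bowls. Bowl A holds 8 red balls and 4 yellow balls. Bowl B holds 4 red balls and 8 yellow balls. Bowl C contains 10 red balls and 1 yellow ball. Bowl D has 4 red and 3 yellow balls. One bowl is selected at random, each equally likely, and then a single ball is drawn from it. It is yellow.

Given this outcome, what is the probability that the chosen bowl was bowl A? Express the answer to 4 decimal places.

0.2194

The likelihood of this draw under each hypothesis: P(data | bowl A) = (4/12) = 1/3; P(data | bowl B) = (8/12) = 2/3; P(data | bowl C) = (1/11) = 1/11; P(data | bowl D) = (3/7) = 3/7.
Multiplying each by its prior: 1/4 · 1/3 = 1/12, 1/4 · 2/3 = 1/6, 1/4 · 1/11 = 1/44, 1/4 · 3/7 = 3/28; these sum to 117/308.
Hence P(bowl A | data) = (1/12) / (117/308) = 77/351.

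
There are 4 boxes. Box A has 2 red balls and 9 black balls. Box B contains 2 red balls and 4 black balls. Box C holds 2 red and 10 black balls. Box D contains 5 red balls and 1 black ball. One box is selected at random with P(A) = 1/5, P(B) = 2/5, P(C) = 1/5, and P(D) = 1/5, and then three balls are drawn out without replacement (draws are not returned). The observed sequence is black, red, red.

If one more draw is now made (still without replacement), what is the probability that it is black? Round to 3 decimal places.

Under each hypothesis, the probability of the observed sequence is: P(data | box A) = (9/11)(2/10)(1/9) = 1/55; P(data | box B) = (4/6)(2/5)(1/4) = 1/15; P(data | box C) = (10/12)(2/11)(1/10) = 1/66; P(data | box D) = (1/6)(5/5)(4/4) = 1/6.
Multiplying each by its prior: 1/5 · 1/55 = 1/275, 2/5 · 1/15 = 2/75, 1/5 · 1/66 = 1/330, 1/5 · 1/6 = 1/30; with total 1/15.
The posterior is then P(box A | data) = 3/55, P(box B | data) = 2/5, P(box C | data) = 1/22, P(box D | data) = 1/2.
The predictive probability is P(black next | data) = (1)(3/55) + (1)(2/5) + (1)(1/22) + (0)(1/2) = 1/2.

0.500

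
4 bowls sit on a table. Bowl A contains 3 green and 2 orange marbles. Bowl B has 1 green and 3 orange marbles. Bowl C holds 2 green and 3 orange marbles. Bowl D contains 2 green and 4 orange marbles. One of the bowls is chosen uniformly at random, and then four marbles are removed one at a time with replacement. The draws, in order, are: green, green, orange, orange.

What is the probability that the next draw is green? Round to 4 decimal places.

For each hypothesis, P(data | H) works out to: P(data | bowl A) = (3/5)(3/5)(2/5)(2/5) = 0.0576; P(data | bowl B) = (1/4)(1/4)(3/4)(3/4) = 0.035156; P(data | bowl C) = (2/5)(2/5)(3/5)(3/5) = 0.0576; P(data | bowl D) = (2/6)(2/6)(4/6)(4/6) = 0.049383.
Weighting by the prior gives 1/4 · 0.0576 = 0.0144, 1/4 · 0.035156 = 0.0087891, 1/4 · 0.0576 = 0.0144, 1/4 · 0.049383 = 0.012346; summing to 0.049935.
Normalising, the posterior is P(bowl A | data) = 0.28838, P(bowl B | data) = 0.17601, P(bowl C | data) = 0.28838, P(bowl D | data) = 0.24724.
The predictive probability is P(green next | data) = (3/5)(0.28838) + (1/4)(0.17601) + (2/5)(0.28838) + (1/3)(0.24724) = 0.41479.

0.4148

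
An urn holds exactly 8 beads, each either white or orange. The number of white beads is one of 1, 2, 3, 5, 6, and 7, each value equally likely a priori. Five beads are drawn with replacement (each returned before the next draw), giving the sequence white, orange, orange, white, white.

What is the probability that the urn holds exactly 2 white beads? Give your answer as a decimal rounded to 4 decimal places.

0.0861

Under each hypothesis, the probability of the observed sequence is: P(data | r = 1) = (1/8)(7/8)(7/8)(1/8)(1/8) = 0.0014954; P(data | r = 2) = (2/8)(6/8)(6/8)(2/8)(2/8) = 0.0087891; P(data | r = 3) = (3/8)(5/8)(5/8)(3/8)(3/8) = 0.020599; P(data | r = 5) = (5/8)(3/8)(3/8)(5/8)(5/8) = 0.034332; P(data | r = 6) = (6/8)(2/8)(2/8)(6/8)(6/8) = 0.026367; P(data | r = 7) = (7/8)(1/8)(1/8)(7/8)(7/8) = 0.010468.
The prior-weighted likelihoods are 1/6 · 0.0014954 = 0.00024923, 1/6 · 0.0087891 = 0.0014648, 1/6 · 0.020599 = 0.0034332, 1/6 · 0.034332 = 0.005722, 1/6 · 0.026367 = 0.0043945, 1/6 · 0.010468 = 0.0017446; summing to 0.017008.
Therefore the posterior P(r = 2 | data) = (0.0014648) / (0.017008) = 0.086124.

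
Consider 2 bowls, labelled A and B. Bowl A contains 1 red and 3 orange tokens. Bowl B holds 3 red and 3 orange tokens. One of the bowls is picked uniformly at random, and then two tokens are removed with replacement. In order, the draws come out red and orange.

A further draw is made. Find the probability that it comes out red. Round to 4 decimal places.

Compute the likelihood of the observed sequence for each case: P(data | bowl A) = (1/4)(3/4) = 3/16; P(data | bowl B) = (3/6)(3/6) = 1/4.
The prior-weighted likelihoods are 1/2 · 3/16 = 3/32, 1/2 · 1/4 = 1/8; with total 7/32.
The posterior is then P(bowl A | data) = 3/7, P(bowl B | data) = 4/7.
Averaging over the posterior, P(red next | data) = (1/4)(3/7) + (1/2)(4/7) = 11/28.

0.3929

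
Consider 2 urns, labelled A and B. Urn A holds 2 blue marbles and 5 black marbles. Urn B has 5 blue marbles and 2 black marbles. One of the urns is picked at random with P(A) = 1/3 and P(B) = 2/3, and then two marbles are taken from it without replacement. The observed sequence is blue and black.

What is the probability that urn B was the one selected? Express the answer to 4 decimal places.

The likelihood of the observed sequence under each hypothesis: P(data | urn A) = (2/7)(5/6) = 5/21; P(data | urn B) = (5/7)(2/6) = 5/21.
Weighting by the prior gives 1/3 · 5/21 = 5/63, 2/3 · 5/21 = 10/63; with total 5/21.
So P(urn B | data) = (10/63) / (5/21) = 2/3.

0.6667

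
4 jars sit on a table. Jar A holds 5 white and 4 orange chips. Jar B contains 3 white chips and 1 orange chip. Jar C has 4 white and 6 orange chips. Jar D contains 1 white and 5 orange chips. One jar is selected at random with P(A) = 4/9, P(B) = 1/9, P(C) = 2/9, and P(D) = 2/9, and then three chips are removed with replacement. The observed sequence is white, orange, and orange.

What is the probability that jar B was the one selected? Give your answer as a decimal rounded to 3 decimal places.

For each hypothesis, P(data | H) works out to: P(data | jar A) = (5/9)(4/9)(4/9) = 0.10974; P(data | jar B) = (3/4)(1/4)(1/4) = 0.046875; P(data | jar C) = (4/10)(6/10)(6/10) = 0.144; P(data | jar D) = (1/6)(5/6)(5/6) = 0.11574.
Multiplying each by its prior: 4/9 · 0.10974 = 0.048773, 1/9 · 0.046875 = 0.0052083, 2/9 · 0.144 = 0.032, 2/9 · 0.11574 = 0.02572; these sum to 0.1117.
By Bayes' rule, P(jar B | data) = (0.0052083) / (0.1117) = 0.046627.

0.047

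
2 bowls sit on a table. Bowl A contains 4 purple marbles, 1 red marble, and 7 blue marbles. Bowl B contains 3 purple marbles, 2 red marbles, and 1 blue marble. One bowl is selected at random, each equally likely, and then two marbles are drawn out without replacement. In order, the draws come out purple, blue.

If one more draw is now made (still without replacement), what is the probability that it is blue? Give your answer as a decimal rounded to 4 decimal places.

0.4078

Under each hypothesis, the probability of the observed sequence is: P(data | bowl A) = (4/12)(7/11) = 7/33; P(data | bowl B) = (3/6)(1/5) = 1/10.
The prior-weighted likelihoods are 1/2 · 7/33 = 7/66, 1/2 · 1/10 = 1/20; summing to 103/660.
Dividing through by the total gives posterior P(bowl A | data) = 70/103, P(bowl B | data) = 33/103.
So P(blue next | data) = Σ P(blue next | H) P(H | data) = (3/5)(70/103) + (0)(33/103) = 42/103.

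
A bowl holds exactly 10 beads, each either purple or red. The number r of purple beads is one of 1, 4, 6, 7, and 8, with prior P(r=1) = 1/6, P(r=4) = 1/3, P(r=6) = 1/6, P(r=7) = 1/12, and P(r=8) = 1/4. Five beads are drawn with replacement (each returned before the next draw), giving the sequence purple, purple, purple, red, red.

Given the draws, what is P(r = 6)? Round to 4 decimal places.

0.2708

Under each hypothesis, the probability of the observed sequence is: P(data | r = 1) = (1/10)(1/10)(1/10)(9/10)(9/10) = 0.00081; P(data | r = 4) = (4/10)(4/10)(4/10)(6/10)(6/10) = 0.02304; P(data | r = 6) = (6/10)(6/10)(6/10)(4/10)(4/10) = 0.03456; P(data | r = 7) = (7/10)(7/10)(7/10)(3/10)(3/10) = 0.03087; P(data | r = 8) = (8/10)(8/10)(8/10)(2/10)(2/10) = 0.02048.
The prior-weighted likelihoods are 1/6 · 0.00081 = 0.000135, 1/3 · 0.02304 = 0.00768, 1/6 · 0.03456 = 0.00576, 1/12 · 0.03087 = 0.0025725, 1/4 · 0.02048 = 0.00512; these sum to 0.021268.
Hence P(r = 6 | data) = (0.00576) / (0.021268) = 0.27084.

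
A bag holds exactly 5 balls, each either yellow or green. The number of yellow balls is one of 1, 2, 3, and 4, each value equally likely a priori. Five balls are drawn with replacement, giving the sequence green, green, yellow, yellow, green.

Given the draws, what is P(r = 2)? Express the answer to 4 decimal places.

0.4154

Under each hypothesis, the probability of the observed sequence is: P(data | r = 1) = (4/5)(4/5)(1/5)(1/5)(4/5) = 0.02048; P(data | r = 2) = (3/5)(3/5)(2/5)(2/5)(3/5) = 0.03456; P(data | r = 3) = (2/5)(2/5)(3/5)(3/5)(2/5) = 0.02304; P(data | r = 4) = (1/5)(1/5)(4/5)(4/5)(1/5) = 0.00512.
Multiplying each by its prior: 1/4 · 0.02048 = 0.00512, 1/4 · 0.03456 = 0.00864, 1/4 · 0.02304 = 0.00576, 1/4 · 0.00512 = 0.00128; with total 0.0208.
By Bayes' rule, P(r = 2 | data) = (0.00864) / (0.0208) = 0.41538.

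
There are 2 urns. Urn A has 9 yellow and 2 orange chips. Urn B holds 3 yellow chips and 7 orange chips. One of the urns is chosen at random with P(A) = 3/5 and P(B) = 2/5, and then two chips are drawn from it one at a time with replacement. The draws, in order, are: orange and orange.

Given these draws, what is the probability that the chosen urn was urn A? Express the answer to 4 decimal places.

0.0919

The likelihood of the observed sequence under each hypothesis: P(data | urn A) = (2/11)(2/11) = 0.033058; P(data | urn B) = (7/10)(7/10) = 0.49.
Multiplying each by its prior: 3/5 · 0.033058 = 0.019835, 2/5 · 0.49 = 0.196; these sum to 0.21583.
So P(urn A | data) = (0.019835) / (0.21583) = 0.091898.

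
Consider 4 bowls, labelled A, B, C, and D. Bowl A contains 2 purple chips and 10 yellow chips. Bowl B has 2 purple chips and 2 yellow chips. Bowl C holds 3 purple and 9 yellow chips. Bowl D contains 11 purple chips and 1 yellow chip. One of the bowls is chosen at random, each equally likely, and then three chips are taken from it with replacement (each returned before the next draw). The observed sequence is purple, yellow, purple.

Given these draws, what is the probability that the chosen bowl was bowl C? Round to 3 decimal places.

The likelihood of the observed sequence under each hypothesis: P(data | bowl A) = (2/12)(10/12)(2/12) = 0.023148; P(data | bowl B) = (2/4)(2/4)(2/4) = 0.125; P(data | bowl C) = (3/12)(9/12)(3/12) = 0.046875; P(data | bowl D) = (11/12)(1/12)(11/12) = 0.070023.
Weighting by the prior gives 1/4 · 0.023148 = 0.005787, 1/4 · 0.125 = 0.03125, 1/4 · 0.046875 = 0.011719, 1/4 · 0.070023 = 0.017506; with total 0.066262.
So P(bowl C | data) = (0.011719) / (0.066262) = 0.17686.

0.177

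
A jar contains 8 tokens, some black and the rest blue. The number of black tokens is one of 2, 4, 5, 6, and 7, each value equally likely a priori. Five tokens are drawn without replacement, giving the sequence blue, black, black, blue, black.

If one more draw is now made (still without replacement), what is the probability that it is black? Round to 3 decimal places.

For each hypothesis, P(data | H) works out to: P(data | r = 2) = (6/8)(2/7)(1/6)(5/5)(0/4) = 0; P(data | r = 4) = (4/8)(4/7)(3/6)(3/5)(2/4) = 0.042857; P(data | r = 5) = (3/8)(5/7)(4/6)(2/5)(3/4) = 0.053571; P(data | r = 6) = (2/8)(6/7)(5/6)(1/5)(4/4) = 0.035714; P(data | r = 7) = (1/8)(7/7)(6/6)(0/5) = 0.
Weighting by the prior gives 1/5 · 0 = 0, 1/5 · 0.042857 = 0.0085714, 1/5 · 0.053571 = 0.010714, 1/5 · 0.035714 = 0.0071429, 1/5 · 0 = 0; with total 0.026429.
Dividing through by the total gives posterior P(r = 2 | data) = 0, P(r = 4 | data) = 0.32432, P(r = 5 | data) = 0.40541, P(r = 6 | data) = 0.27027, P(r = 7 | data) = 0.
Averaging over the posterior, P(black next | data) = (1/3)(0.32432) + (2/3)(0.40541) + (1)(0.27027) = 0.64865.

0.649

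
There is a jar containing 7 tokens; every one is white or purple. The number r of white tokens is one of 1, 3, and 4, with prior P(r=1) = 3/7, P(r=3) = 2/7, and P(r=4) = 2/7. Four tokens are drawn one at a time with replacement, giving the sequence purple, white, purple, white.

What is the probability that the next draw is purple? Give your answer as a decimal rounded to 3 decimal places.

0.556

Compute the likelihood of the observed sequence for each case: P(data | r = 1) = (6/7)(1/7)(6/7)(1/7) = 0.014994; P(data | r = 3) = (4/7)(3/7)(4/7)(3/7) = 0.059975; P(data | r = 4) = (3/7)(4/7)(3/7)(4/7) = 0.059975.
The prior-weighted likelihoods are 3/7 · 0.014994 = 0.0064259, 2/7 · 0.059975 = 0.017136, 2/7 · 0.059975 = 0.017136; summing to 0.040697.
Dividing through by the total gives posterior P(r = 1 | data) = 0.15789, P(r = 3 | data) = 0.42105, P(r = 4 | data) = 0.42105.
The predictive probability is P(purple next | data) = (6/7)(0.15789) + (4/7)(0.42105) + (3/7)(0.42105) = 0.55639.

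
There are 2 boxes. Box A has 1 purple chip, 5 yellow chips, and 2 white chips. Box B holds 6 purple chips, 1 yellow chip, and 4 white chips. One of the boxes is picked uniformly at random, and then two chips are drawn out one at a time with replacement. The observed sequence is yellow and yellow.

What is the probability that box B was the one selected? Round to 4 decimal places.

The likelihood of the observed sequence under each hypothesis: P(data | box A) = (5/8)(5/8) = 0.39062; P(data | box B) = (1/11)(1/11) = 0.0082645.
The prior-weighted likelihoods are 1/2 · 0.39062 = 0.19531, 1/2 · 0.0082645 = 0.0041322; summing to 0.19944.
Therefore the posterior P(box B | data) = (0.0041322) / (0.19944) = 0.020719.

0.0207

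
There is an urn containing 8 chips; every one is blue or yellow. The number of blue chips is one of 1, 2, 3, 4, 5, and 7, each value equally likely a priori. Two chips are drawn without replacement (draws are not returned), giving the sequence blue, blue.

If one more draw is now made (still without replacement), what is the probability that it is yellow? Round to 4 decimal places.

0.3902

Under each hypothesis, the probability of the observed sequence is: P(data | r = 1) = (1/8)(0/7) = 0; P(data | r = 2) = (2/8)(1/7) = 1/28; P(data | r = 3) = (3/8)(2/7) = 3/28; P(data | r = 4) = (4/8)(3/7) = 3/14; P(data | r = 5) = (5/8)(4/7) = 5/14; P(data | r = 7) = (7/8)(6/7) = 3/4.
Weighting by the prior gives 1/6 · 0 = 0, 1/6 · 1/28 = 1/168, 1/6 · 3/28 = 1/56, 1/6 · 3/14 = 1/28, 1/6 · 5/14 = 5/84, 1/6 · 3/4 = 1/8; with total 41/168.
The posterior is then P(r = 1 | data) = 0, P(r = 2 | data) = 1/41, P(r = 3 | data) = 3/41, P(r = 4 | data) = 6/41, P(r = 5 | data) = 10/41, P(r = 7 | data) = 21/41.
The predictive probability is P(yellow next | data) = (1)(1/41) + (5/6)(3/41) + (2/3)(6/41) + (1/2)(10/41) + (1/6)(21/41) = 16/41.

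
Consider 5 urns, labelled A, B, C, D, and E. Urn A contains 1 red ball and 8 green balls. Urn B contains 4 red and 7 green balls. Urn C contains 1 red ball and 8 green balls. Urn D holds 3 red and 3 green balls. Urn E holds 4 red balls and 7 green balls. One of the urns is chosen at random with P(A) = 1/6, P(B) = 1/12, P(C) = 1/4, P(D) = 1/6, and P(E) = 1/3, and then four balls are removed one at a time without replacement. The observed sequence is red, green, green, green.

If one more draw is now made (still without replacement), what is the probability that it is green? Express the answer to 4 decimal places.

Under each hypothesis, the probability of the observed sequence is: P(data | urn A) = (1/9)(8/8)(7/7)(6/6) = 0.11111; P(data | urn B) = (4/11)(7/10)(6/9)(5/8) = 0.10606; P(data | urn C) = (1/9)(8/8)(7/7)(6/6) = 0.11111; P(data | urn D) = (3/6)(3/5)(2/4)(1/3) = 0.05; P(data | urn E) = (4/11)(7/10)(6/9)(5/8) = 0.10606.
Weighting by the prior gives 1/6 · 0.11111 = 0.018519, 1/12 · 0.10606 = 0.0088384, 1/4 · 0.11111 = 0.027778, 1/6 · 0.05 = 0.0083333, 1/3 · 0.10606 = 0.035354; with total 0.098822.
Dividing through by the total gives posterior P(urn A | data) = 0.18739, P(urn B | data) = 0.089438, P(urn C | data) = 0.28109, P(urn D | data) = 0.084327, P(urn E | data) = 0.35775.
Averaging over the posterior, P(green next | data) = (1)(0.18739) + (4/7)(0.089438) + (1)(0.28109) + (0)(0.084327) + (4/7)(0.35775) = 0.72402.

0.7240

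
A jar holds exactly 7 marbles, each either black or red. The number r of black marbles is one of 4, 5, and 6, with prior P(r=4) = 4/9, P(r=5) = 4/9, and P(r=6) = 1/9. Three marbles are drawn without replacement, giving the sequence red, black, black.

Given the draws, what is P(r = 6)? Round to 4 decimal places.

0.0898

The likelihood of the observed sequence under each hypothesis: P(data | r = 4) = (3/7)(4/6)(3/5) = 6/35; P(data | r = 5) = (2/7)(5/6)(4/5) = 4/21; P(data | r = 6) = (1/7)(6/6)(5/5) = 1/7.
The prior-weighted likelihoods are 4/9 · 6/35 = 8/105, 4/9 · 4/21 = 16/189, 1/9 · 1/7 = 1/63; these sum to 167/945.
So P(r = 6 | data) = (1/63) / (167/945) = 15/167.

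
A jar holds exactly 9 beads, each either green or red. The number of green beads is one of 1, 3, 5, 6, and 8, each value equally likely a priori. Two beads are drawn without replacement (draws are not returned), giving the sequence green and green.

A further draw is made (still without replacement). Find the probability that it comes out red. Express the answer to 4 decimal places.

Under each hypothesis, the probability of the observed sequence is: P(data | r = 1) = (1/9)(0/8) = 0; P(data | r = 3) = (3/9)(2/8) = 1/12; P(data | r = 5) = (5/9)(4/8) = 5/18; P(data | r = 6) = (6/9)(5/8) = 5/12; P(data | r = 8) = (8/9)(7/8) = 7/9.
Weighting by the prior gives 1/5 · 0 = 0, 1/5 · 1/12 = 1/60, 1/5 · 5/18 = 1/18, 1/5 · 5/12 = 1/12, 1/5 · 7/9 = 7/45; with total 14/45.
Dividing through by the total gives posterior P(r = 1 | data) = 0, P(r = 3 | data) = 3/56, P(r = 5 | data) = 5/28, P(r = 6 | data) = 15/56, P(r = 8 | data) = 1/2.
So P(red next | data) = Σ P(red next | H) P(H | data) = (6/7)(3/56) + (4/7)(5/28) + (3/7)(15/56) + (1/7)(1/2) = 131/392.

0.3342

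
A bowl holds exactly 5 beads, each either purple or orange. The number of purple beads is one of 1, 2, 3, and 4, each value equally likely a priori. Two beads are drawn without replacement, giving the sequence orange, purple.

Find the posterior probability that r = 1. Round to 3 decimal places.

The likelihood of the observed sequence under each hypothesis: P(data | r = 1) = (4/5)(1/4) = 1/5; P(data | r = 2) = (3/5)(2/4) = 3/10; P(data | r = 3) = (2/5)(3/4) = 3/10; P(data | r = 4) = (1/5)(4/4) = 1/5.
The prior-weighted likelihoods are 1/4 · 1/5 = 1/20, 1/4 · 3/10 = 3/40, 1/4 · 3/10 = 3/40, 1/4 · 1/5 = 1/20; with total 1/4.
Therefore the posterior P(r = 1 | data) = (1/20) / (1/4) = 1/5.

0.200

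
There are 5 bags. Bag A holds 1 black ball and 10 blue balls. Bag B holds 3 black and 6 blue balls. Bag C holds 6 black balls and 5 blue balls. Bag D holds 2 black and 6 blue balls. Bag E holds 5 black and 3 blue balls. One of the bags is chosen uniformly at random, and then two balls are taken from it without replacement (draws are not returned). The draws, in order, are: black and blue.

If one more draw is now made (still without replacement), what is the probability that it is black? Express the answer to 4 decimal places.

Compute the likelihood of the observed sequence for each case: P(data | bag A) = (1/11)(10/10) = 1/11; P(data | bag B) = (3/9)(6/8) = 1/4; P(data | bag C) = (6/11)(5/10) = 3/11; P(data | bag D) = (2/8)(6/7) = 3/14; P(data | bag E) = (5/8)(3/7) = 15/56.
The prior-weighted likelihoods are 1/5 · 1/11 = 1/55, 1/5 · 1/4 = 1/20, 1/5 · 3/11 = 3/55, 1/5 · 3/14 = 3/70, 1/5 · 15/56 = 3/56; summing to 135/616.
Dividing through by the total gives posterior P(bag A | data) = 0.082963, P(bag B | data) = 0.22815, P(bag C | data) = 0.24889, P(bag D | data) = 0.19556, P(bag E | data) = 0.24444.
The predictive probability is P(black next | data) = (0)(0.082963) + (2/7)(0.22815) + (5/9)(0.24889) + (1/6)(0.19556) + (2/3)(0.24444) = 0.39901.

0.3990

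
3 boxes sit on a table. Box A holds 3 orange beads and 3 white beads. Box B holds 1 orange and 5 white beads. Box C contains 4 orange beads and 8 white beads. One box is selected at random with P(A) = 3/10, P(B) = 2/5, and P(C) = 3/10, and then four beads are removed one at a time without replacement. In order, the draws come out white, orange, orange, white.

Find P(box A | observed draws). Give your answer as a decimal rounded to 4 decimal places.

Compute the likelihood of the observed sequence for each case: P(data | box A) = (3/6)(3/5)(2/4)(2/3) = 1/10; P(data | box B) = (5/6)(1/5)(0/4) = 0; P(data | box C) = (8/12)(4/11)(3/10)(7/9) = 28/495.
The prior-weighted likelihoods are 3/10 · 1/10 = 3/100, 2/5 · 0 = 0, 3/10 · 28/495 = 14/825; these sum to 31/660.
Hence P(box A | data) = (3/100) / (31/660) = 99/155.

0.6387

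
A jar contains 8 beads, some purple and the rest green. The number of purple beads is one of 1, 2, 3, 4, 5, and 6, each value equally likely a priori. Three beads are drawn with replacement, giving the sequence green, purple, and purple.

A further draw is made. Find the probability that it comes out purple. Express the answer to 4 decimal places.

0.5457

Compute the likelihood of the observed sequence for each case: P(data | r = 1) = (7/8)(1/8)(1/8) = 0.013672; P(data | r = 2) = (6/8)(2/8)(2/8) = 0.046875; P(data | r = 3) = (5/8)(3/8)(3/8) = 0.087891; P(data | r = 4) = (4/8)(4/8)(4/8) = 0.125; P(data | r = 5) = (3/8)(5/8)(5/8) = 0.14648; P(data | r = 6) = (2/8)(6/8)(6/8) = 0.14062.
Weighting by the prior gives 1/6 · 0.013672 = 0.0022786, 1/6 · 0.046875 = 0.0078125, 1/6 · 0.087891 = 0.014648, 1/6 · 0.125 = 0.020833, 1/6 · 0.14648 = 0.024414, 1/6 · 0.14062 = 0.023438; with total 0.093424.
Normalising, the posterior is P(r = 1 | data) = 0.02439, P(r = 2 | data) = 0.083624, P(r = 3 | data) = 0.15679, P(r = 4 | data) = 0.223, P(r = 5 | data) = 0.26132, P(r = 6 | data) = 0.25087.
The predictive probability is P(purple next | data) = (1/8)(0.02439) + (1/4)(0.083624) + (3/8)(0.15679) + (1/2)(0.223) + (5/8)(0.26132) + (3/4)(0.25087) = 0.54573.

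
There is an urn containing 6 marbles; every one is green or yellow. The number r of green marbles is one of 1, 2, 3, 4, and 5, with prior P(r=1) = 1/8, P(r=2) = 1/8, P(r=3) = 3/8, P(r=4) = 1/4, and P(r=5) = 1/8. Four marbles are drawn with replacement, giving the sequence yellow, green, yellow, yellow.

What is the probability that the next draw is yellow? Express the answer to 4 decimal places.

0.5897

Under each hypothesis, the probability of the observed sequence is: P(data | r = 1) = (5/6)(1/6)(5/6)(5/6) = 0.096451; P(data | r = 2) = (4/6)(2/6)(4/6)(4/6) = 0.098765; P(data | r = 3) = (3/6)(3/6)(3/6)(3/6) = 0.0625; P(data | r = 4) = (2/6)(4/6)(2/6)(2/6) = 0.024691; P(data | r = 5) = (1/6)(5/6)(1/6)(1/6) = 0.003858.
Multiplying each by its prior: 1/8 · 0.096451 = 0.012056, 1/8 · 0.098765 = 0.012346, 3/8 · 0.0625 = 0.023438, 1/4 · 0.024691 = 0.0061728, 1/8 · 0.003858 = 0.00048225; with total 0.054495.
The posterior is then P(r = 1 | data) = 0.22124, P(r = 2 | data) = 0.22655, P(r = 3 | data) = 0.43009, P(r = 4 | data) = 0.11327, P(r = 5 | data) = 0.0088496.
The predictive probability is P(yellow next | data) = (5/6)(0.22124) + (2/3)(0.22655) + (1/2)(0.43009) + (1/3)(0.11327) + (1/6)(0.0088496) = 0.58968.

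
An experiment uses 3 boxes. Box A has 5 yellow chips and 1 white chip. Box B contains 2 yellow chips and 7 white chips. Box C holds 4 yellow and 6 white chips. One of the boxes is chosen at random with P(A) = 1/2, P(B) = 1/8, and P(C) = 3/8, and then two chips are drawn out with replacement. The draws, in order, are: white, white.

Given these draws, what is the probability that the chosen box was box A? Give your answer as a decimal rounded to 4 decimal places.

0.0619

For each hypothesis, P(data | H) works out to: P(data | box A) = (1/6)(1/6) = 0.027778; P(data | box B) = (7/9)(7/9) = 0.60494; P(data | box C) = (6/10)(6/10) = 0.36.
Weighting by the prior gives 1/2 · 0.027778 = 0.013889, 1/8 · 0.60494 = 0.075617, 3/8 · 0.36 = 0.135; summing to 0.22451.
Therefore the posterior P(box A | data) = (0.013889) / (0.22451) = 0.061864.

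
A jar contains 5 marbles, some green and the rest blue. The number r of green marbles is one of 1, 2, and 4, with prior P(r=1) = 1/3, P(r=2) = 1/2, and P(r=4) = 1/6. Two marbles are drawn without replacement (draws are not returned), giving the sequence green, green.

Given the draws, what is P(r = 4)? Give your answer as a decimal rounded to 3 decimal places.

0.667

The likelihood of the observed sequence under each hypothesis: P(data | r = 1) = (1/5)(0/4) = 0; P(data | r = 2) = (2/5)(1/4) = 1/10; P(data | r = 4) = (4/5)(3/4) = 3/5.
Multiplying each by its prior: 1/3 · 0 = 0, 1/2 · 1/10 = 1/20, 1/6 · 3/5 = 1/10; summing to 3/20.
By Bayes' rule, P(r = 4 | data) = (1/10) / (3/20) = 2/3.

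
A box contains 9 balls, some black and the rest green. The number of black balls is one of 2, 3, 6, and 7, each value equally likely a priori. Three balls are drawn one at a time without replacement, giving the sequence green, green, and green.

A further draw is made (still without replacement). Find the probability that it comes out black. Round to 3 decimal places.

The likelihood of the observed sequence under each hypothesis: P(data | r = 2) = (7/9)(6/8)(5/7) = 5/12; P(data | r = 3) = (6/9)(5/8)(4/7) = 5/21; P(data | r = 6) = (3/9)(2/8)(1/7) = 1/84; P(data | r = 7) = (2/9)(1/8)(0/7) = 0.
The prior-weighted likelihoods are 1/4 · 5/12 = 5/48, 1/4 · 5/21 = 5/84, 1/4 · 1/84 = 1/336, 1/4 · 0 = 0; these sum to 1/6.
Normalising, the posterior is P(r = 2 | data) = 5/8, P(r = 3 | data) = 5/14, P(r = 6 | data) = 1/56, P(r = 7 | data) = 0.
The predictive probability is P(black next | data) = (1/3)(5/8) + (1/2)(5/14) + (1)(1/56) = 17/42.

0.405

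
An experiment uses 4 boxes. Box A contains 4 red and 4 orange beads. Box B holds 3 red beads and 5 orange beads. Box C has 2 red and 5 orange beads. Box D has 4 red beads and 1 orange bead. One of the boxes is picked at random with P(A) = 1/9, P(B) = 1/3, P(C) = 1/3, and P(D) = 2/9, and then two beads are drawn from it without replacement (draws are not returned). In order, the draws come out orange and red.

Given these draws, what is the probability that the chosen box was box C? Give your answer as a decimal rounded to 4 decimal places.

0.3241

For each hypothesis, P(data | H) works out to: P(data | box A) = (4/8)(4/7) = 0.28571; P(data | box B) = (5/8)(3/7) = 0.26786; P(data | box C) = (5/7)(2/6) = 0.2381; P(data | box D) = (1/5)(4/4) = 0.2.
The prior-weighted likelihoods are 1/9 · 0.28571 = 0.031746, 1/3 · 0.26786 = 0.089286, 1/3 · 0.2381 = 0.079365, 2/9 · 0.2 = 0.044444; these sum to 0.24484.
Therefore the posterior P(box C | data) = (0.079365) / (0.24484) = 0.32415.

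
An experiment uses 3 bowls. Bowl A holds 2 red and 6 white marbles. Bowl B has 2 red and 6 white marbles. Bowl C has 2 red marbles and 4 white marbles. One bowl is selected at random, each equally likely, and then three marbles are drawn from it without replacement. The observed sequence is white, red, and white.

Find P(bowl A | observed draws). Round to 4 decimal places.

Under each hypothesis, the probability of the observed sequence is: P(data | bowl A) = (6/8)(2/7)(5/6) = 5/28; P(data | bowl B) = (6/8)(2/7)(5/6) = 5/28; P(data | bowl C) = (4/6)(2/5)(3/4) = 1/5.
The prior-weighted likelihoods are 1/3 · 5/28 = 5/84, 1/3 · 5/28 = 5/84, 1/3 · 1/5 = 1/15; summing to 13/70.
Hence P(bowl A | data) = (5/84) / (13/70) = 25/78.

0.3205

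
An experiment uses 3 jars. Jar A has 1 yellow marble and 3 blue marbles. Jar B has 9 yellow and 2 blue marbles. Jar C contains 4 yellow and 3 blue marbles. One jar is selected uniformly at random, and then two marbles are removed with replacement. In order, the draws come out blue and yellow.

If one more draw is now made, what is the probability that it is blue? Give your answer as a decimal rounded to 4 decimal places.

0.4691

Under each hypothesis, the probability of the observed sequence is: P(data | jar A) = (3/4)(1/4) = 0.1875; P(data | jar B) = (2/11)(9/11) = 0.14876; P(data | jar C) = (3/7)(4/7) = 0.2449.
Multiplying each by its prior: 1/3 · 0.1875 = 0.0625, 1/3 · 0.14876 = 0.049587, 1/3 · 0.2449 = 0.081633; with total 0.19372.
The posterior is then P(jar A | data) = 0.32263, P(jar B | data) = 0.25597, P(jar C | data) = 0.4214.
The predictive probability is P(blue next | data) = (3/4)(0.32263) + (2/11)(0.25597) + (3/7)(0.4214) = 0.46911.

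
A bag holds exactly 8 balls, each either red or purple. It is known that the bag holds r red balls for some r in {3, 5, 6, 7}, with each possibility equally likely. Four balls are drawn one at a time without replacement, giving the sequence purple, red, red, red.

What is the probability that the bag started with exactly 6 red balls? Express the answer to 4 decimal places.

The likelihood of the observed sequence under each hypothesis: P(data | r = 3) = (5/8)(3/7)(2/6)(1/5) = 1/56; P(data | r = 5) = (3/8)(5/7)(4/6)(3/5) = 3/28; P(data | r = 6) = (2/8)(6/7)(5/6)(4/5) = 1/7; P(data | r = 7) = (1/8)(7/7)(6/6)(5/5) = 1/8.
Weighting by the prior gives 1/4 · 1/56 = 1/224, 1/4 · 3/28 = 3/112, 1/4 · 1/7 = 1/28, 1/4 · 1/8 = 1/32; these sum to 11/112.
By Bayes' rule, P(r = 6 | data) = (1/28) / (11/112) = 4/11.

0.3636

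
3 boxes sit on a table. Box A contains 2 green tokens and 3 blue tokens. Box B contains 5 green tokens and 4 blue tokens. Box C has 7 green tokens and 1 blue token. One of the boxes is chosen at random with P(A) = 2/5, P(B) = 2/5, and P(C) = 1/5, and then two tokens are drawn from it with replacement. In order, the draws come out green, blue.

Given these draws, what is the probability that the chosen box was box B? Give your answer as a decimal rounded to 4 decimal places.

0.4559

Under each hypothesis, the probability of the observed sequence is: P(data | box A) = (2/5)(3/5) = 0.24; P(data | box B) = (5/9)(4/9) = 0.24691; P(data | box C) = (7/8)(1/8) = 0.10938.
Weighting by the prior gives 2/5 · 0.24 = 0.096, 2/5 · 0.24691 = 0.098765, 1/5 · 0.10938 = 0.021875; these sum to 0.21664.
By Bayes' rule, P(box B | data) = (0.098765) / (0.21664) = 0.4559.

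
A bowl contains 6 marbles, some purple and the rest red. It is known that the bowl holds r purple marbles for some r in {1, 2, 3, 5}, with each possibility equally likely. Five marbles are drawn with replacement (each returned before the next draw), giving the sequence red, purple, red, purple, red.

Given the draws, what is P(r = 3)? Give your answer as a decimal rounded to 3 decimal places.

0.374

The likelihood of the observed sequence under each hypothesis: P(data | r = 1) = (5/6)(1/6)(5/6)(1/6)(5/6) = 0.016075; P(data | r = 2) = (4/6)(2/6)(4/6)(2/6)(4/6) = 0.032922; P(data | r = 3) = (3/6)(3/6)(3/6)(3/6)(3/6) = 0.03125; P(data | r = 5) = (1/6)(5/6)(1/6)(5/6)(1/6) = 0.003215.
The prior-weighted likelihoods are 1/4 · 0.016075 = 0.0040188, 1/4 · 0.032922 = 0.0082305, 1/4 · 0.03125 = 0.0078125, 1/4 · 0.003215 = 0.00080376; summing to 0.020865.
Therefore the posterior P(r = 3 | data) = (0.0078125) / (0.020865) = 0.37442.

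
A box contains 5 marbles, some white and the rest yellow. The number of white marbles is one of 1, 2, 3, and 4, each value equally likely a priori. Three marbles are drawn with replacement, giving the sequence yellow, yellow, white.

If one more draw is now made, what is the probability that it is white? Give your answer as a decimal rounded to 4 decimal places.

The likelihood of the observed sequence under each hypothesis: P(data | r = 1) = (4/5)(4/5)(1/5) = 16/125; P(data | r = 2) = (3/5)(3/5)(2/5) = 18/125; P(data | r = 3) = (2/5)(2/5)(3/5) = 12/125; P(data | r = 4) = (1/5)(1/5)(4/5) = 4/125.
Weighting by the prior gives 1/4 · 16/125 = 4/125, 1/4 · 18/125 = 9/250, 1/4 · 12/125 = 3/125, 1/4 · 4/125 = 1/125; summing to 1/10.
The posterior is then P(r = 1 | data) = 8/25, P(r = 2 | data) = 9/25, P(r = 3 | data) = 6/25, P(r = 4 | data) = 2/25.
The predictive probability is P(white next | data) = (1/5)(8/25) + (2/5)(9/25) + (3/5)(6/25) + (4/5)(2/25) = 52/125.

0.4160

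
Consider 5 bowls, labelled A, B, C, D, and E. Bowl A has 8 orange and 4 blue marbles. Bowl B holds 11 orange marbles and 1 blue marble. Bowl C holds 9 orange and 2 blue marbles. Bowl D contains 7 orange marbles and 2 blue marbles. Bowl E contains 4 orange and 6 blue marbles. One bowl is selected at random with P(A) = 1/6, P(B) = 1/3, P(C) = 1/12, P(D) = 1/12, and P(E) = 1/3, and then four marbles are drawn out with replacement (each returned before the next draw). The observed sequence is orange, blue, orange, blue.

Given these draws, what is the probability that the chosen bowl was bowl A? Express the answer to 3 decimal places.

0.244

Under each hypothesis, the probability of the observed sequence is: P(data | bowl A) = (8/12)(4/12)(8/12)(4/12) = 0.049383; P(data | bowl B) = (11/12)(1/12)(11/12)(1/12) = 0.0058353; P(data | bowl C) = (9/11)(2/11)(9/11)(2/11) = 0.02213; P(data | bowl D) = (7/9)(2/9)(7/9)(2/9) = 0.029873; P(data | bowl E) = (4/10)(6/10)(4/10)(6/10) = 0.0576.
Multiplying each by its prior: 1/6 · 0.049383 = 0.0082305, 1/3 · 0.0058353 = 0.0019451, 1/12 · 0.02213 = 0.0018441, 1/12 · 0.029873 = 0.0024895, 1/3 · 0.0576 = 0.0192; summing to 0.033709.
Hence P(bowl A | data) = (0.0082305) / (0.033709) = 0.24416.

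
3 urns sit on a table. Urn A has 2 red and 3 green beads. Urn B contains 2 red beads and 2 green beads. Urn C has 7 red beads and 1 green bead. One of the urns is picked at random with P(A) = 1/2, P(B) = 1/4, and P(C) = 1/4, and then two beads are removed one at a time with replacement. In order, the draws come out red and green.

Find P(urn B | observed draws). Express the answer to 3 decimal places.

The likelihood of the observed sequence under each hypothesis: P(data | urn A) = (2/5)(3/5) = 0.24; P(data | urn B) = (2/4)(2/4) = 0.25; P(data | urn C) = (7/8)(1/8) = 0.10938.
Weighting by the prior gives 1/2 · 0.24 = 0.12, 1/4 · 0.25 = 0.0625, 1/4 · 0.10938 = 0.027344; these sum to 0.20984.
Hence P(urn B | data) = (0.0625) / (0.20984) = 0.29784.

0.298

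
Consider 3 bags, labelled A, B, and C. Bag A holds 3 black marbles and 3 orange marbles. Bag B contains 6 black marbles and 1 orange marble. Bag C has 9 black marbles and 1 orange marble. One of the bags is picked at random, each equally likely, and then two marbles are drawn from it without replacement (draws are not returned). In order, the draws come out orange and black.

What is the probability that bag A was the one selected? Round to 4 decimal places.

0.5526

Under each hypothesis, the probability of the observed sequence is: P(data | bag A) = (3/6)(3/5) = 3/10; P(data | bag B) = (1/7)(6/6) = 1/7; P(data | bag C) = (1/10)(9/9) = 1/10.
Weighting by the prior gives 1/3 · 3/10 = 1/10, 1/3 · 1/7 = 1/21, 1/3 · 1/10 = 1/30; with total 19/105.
By Bayes' rule, P(bag A | data) = (1/10) / (19/105) = 21/38.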